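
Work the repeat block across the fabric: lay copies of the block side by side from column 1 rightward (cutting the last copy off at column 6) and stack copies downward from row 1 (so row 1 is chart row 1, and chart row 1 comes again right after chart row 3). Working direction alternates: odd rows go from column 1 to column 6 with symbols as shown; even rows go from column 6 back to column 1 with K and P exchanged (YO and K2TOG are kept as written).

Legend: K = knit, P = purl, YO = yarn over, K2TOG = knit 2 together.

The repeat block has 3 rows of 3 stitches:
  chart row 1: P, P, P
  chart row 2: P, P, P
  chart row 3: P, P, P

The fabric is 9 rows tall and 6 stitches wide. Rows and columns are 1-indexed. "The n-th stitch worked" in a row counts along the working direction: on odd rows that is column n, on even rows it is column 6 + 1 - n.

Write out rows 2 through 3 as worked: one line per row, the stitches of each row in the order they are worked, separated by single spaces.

Result:
K K K K K K
P P P P P P

Derivation:
Row 2: chart row 2, WS - tiled (columns 1-6): P P P P P P; work from column 6 back to 1 with K<->P swapped.
Row 3: chart row 3, RS - tile across columns 1-6 and work as-is.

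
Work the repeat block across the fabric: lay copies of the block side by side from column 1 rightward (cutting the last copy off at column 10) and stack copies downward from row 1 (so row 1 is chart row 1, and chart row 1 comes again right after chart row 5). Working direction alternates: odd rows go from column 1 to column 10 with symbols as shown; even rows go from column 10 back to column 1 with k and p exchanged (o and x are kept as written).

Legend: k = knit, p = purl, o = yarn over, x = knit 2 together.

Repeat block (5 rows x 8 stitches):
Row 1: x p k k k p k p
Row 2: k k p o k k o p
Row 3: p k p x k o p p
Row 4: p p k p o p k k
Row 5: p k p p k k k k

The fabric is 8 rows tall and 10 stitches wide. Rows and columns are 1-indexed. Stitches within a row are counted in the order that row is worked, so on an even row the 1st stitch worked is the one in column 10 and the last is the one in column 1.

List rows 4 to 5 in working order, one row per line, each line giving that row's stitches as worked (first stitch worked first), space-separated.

Row 4: chart row 4, WS - tiled (columns 1-10): p p k p o p k k p p; work from column 10 back to 1 with k<->p swapped.
Row 5: chart row 5, RS - tile across columns 1-10 and work as-is.

Rows as worked:
k k p p k o k p k k
p k p p k k k k p k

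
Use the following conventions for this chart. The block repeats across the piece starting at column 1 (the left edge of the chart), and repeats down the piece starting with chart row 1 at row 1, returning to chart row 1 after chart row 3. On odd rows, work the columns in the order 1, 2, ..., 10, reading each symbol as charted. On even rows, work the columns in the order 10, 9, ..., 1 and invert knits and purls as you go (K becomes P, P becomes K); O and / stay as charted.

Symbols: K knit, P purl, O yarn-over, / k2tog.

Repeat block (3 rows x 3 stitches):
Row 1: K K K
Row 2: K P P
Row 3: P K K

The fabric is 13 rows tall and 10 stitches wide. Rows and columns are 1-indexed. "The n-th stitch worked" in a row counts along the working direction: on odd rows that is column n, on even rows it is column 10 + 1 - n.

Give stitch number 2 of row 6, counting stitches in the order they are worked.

Stitch:
P

Derivation:
For row 6: chart row = ((6-1) mod 3) + 1 = 3; this is a WS (even) row.
Chart row 3 tiled across columns 1-10: P K K P K K P K K P
WS: work from column 10 back to column 1 (reverse the tiled row), swapping K<->P (O and / unchanged).
Row 6 as worked: K P P K P P K P P K
The 2nd stitch worked is P.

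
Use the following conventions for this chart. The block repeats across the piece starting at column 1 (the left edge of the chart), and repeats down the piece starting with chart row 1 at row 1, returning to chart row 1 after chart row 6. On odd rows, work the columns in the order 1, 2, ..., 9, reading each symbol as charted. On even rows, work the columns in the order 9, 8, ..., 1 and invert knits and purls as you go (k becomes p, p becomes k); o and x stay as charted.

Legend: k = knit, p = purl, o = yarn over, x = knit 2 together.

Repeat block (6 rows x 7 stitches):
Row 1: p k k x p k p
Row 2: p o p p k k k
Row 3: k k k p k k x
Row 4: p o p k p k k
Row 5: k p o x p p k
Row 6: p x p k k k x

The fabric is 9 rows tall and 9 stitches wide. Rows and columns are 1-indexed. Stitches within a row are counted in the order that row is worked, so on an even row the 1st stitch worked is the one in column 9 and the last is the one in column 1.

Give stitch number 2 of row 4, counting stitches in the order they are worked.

Result:
k

Derivation:
For row 4: chart row = ((4-1) mod 6) + 1 = 4; this is a WS (even) row.
Chart row 4 tiled across columns 1-9: p o p k p k k p o
Wrong side: read the tiled row from column 9 down to 1 and exchange k with p (leave o, x).
Row 4 as worked: o k p p k p k o k
Stitch 2 in working order -> k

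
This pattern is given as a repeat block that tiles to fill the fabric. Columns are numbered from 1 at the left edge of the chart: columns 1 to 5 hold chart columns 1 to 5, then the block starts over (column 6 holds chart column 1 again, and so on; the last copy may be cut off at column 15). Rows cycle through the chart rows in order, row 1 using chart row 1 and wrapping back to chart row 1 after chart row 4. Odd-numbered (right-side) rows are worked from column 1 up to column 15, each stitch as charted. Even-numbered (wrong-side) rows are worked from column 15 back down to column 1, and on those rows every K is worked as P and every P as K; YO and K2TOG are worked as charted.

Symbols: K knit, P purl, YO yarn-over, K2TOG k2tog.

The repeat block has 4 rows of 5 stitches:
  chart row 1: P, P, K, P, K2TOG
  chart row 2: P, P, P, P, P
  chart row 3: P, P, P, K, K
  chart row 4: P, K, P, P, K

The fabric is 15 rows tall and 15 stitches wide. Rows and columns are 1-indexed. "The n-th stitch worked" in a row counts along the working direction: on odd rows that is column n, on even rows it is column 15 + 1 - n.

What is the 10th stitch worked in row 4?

For row 4: chart row = ((4-1) mod 4) + 1 = 4; this is a WS (even) row.
Chart row 4 tiled across columns 1-15: P K P P K P K P P K P K P P K
WS row: flip the tiled sequence (start at column 15) and apply K<->P; YO and K2TOG stay.
Row 4 as worked: P K K P K P K K P K P K K P K
Counting 10 along the worked row gives K.

Stitch:
K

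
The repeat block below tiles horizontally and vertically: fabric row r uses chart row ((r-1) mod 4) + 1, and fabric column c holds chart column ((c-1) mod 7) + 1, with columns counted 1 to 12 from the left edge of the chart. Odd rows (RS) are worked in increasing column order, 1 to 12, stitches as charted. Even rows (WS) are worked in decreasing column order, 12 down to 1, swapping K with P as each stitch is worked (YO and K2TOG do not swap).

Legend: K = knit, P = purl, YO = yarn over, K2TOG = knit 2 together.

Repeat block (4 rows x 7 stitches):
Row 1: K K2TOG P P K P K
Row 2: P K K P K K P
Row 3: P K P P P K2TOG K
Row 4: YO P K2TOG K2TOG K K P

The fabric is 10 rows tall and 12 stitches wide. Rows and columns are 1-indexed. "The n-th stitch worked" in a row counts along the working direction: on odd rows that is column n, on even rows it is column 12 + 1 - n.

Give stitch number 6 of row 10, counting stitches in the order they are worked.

For row 10: chart row = ((10-1) mod 4) + 1 = 2; this is a WS (even) row.
Chart row 2 tiled across columns 1-12: P K K P K K P P K K P K
Wrong side: read the tiled row from column 12 down to 1 and exchange K with P (leave YO, K2TOG).
Row 10 as worked: P K P P K K P P K P P K
Counting 6 along the worked row gives K.

Result:
K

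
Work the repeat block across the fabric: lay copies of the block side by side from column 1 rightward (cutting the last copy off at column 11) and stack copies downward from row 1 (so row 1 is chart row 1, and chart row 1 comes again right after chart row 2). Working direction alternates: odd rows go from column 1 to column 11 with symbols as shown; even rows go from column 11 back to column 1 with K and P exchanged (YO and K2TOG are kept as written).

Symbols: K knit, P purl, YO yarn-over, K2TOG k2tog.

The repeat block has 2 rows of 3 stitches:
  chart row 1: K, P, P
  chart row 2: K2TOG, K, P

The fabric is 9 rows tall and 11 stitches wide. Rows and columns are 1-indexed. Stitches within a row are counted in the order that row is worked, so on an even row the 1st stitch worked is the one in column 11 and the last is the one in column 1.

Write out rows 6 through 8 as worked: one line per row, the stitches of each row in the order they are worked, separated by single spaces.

Result:
P K2TOG K P K2TOG K P K2TOG K P K2TOG
K P P K P P K P P K P
P K2TOG K P K2TOG K P K2TOG K P K2TOG

Derivation:
Row 6: chart row 2, WS - tiled (columns 1-11): K2TOG K P K2TOG K P K2TOG K P K2TOG K; work from column 11 back to 1 with K<->P swapped.
Row 7: chart row 1, RS - tile across columns 1-11 and work as-is.
Row 8: chart row 2, WS - tiled (columns 1-11): K2TOG K P K2TOG K P K2TOG K P K2TOG K; work from column 11 back to 1 with K<->P swapped.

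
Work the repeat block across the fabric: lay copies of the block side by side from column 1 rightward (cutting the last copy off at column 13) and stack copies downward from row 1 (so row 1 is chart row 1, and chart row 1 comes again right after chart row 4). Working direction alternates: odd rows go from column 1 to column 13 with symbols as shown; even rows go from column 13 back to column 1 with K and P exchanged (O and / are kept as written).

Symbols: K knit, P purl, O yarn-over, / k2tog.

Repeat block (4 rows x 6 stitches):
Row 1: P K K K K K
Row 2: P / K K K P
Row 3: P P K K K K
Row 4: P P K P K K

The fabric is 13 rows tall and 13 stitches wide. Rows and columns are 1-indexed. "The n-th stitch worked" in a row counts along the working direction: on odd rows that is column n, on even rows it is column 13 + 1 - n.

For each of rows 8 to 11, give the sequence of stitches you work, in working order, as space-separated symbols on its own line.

Row 8: chart row 4, WS - tiled (columns 1-13): P P K P K K P P K P K K P; work from column 13 back to 1 with K<->P swapped.
Row 9: chart row 1, RS - tile across columns 1-13 and work as-is.
Row 10: chart row 2, WS - tiled (columns 1-13): P / K K K P P / K K K P P; work from column 13 back to 1 with K<->P swapped.
Row 11: chart row 3, RS - tile across columns 1-13 and work as-is.

== ROWS AS WORKED ==
K P P K P K K P P K P K K
P K K K K K P K K K K K P
K K P P P / K K P P P / K
P P K K K K P P K K K K P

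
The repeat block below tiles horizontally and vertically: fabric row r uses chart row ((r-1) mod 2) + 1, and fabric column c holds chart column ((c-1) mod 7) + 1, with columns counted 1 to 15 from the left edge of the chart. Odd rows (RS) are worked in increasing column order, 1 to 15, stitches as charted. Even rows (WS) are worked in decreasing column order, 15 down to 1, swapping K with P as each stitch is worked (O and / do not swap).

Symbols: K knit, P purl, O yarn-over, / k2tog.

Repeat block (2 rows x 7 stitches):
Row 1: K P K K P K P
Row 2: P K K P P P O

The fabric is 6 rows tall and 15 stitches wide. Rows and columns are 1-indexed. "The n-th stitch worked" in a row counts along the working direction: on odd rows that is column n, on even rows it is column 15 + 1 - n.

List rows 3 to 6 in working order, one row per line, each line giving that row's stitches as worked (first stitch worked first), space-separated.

Row 3: chart row 1, RS - tile across columns 1-15 and work as-is.
Row 4: chart row 2, WS - tiled (columns 1-15): P K K P P P O P K K P P P O P; work from column 15 back to 1 with K<->P swapped.
Row 5: chart row 1, RS - tile across columns 1-15 and work as-is.
Row 6: chart row 2, WS - tiled (columns 1-15): P K K P P P O P K K P P P O P; work from column 15 back to 1 with K<->P swapped.

== ROWS AS WORKED ==
K P K K P K P K P K K P K P K
K O K K K P P K O K K K P P K
K P K K P K P K P K K P K P K
K O K K K P P K O K K K P P K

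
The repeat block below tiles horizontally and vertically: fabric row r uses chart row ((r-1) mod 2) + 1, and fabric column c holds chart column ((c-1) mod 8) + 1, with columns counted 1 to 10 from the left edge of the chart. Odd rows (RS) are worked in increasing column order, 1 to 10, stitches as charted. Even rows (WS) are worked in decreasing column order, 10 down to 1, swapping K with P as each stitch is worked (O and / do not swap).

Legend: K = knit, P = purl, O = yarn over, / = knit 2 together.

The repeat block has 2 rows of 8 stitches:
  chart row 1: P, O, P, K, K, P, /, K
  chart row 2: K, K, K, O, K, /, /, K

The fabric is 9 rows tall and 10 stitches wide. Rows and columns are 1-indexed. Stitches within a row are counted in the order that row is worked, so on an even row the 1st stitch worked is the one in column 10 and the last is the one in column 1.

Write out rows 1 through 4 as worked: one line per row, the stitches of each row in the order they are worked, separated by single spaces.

== ROWS AS WORKED ==
P O P K K P / K P O
P P P / / P O P P P
P O P K K P / K P O
P P P / / P O P P P

Derivation:
Row 1: chart row 1, RS - tile across columns 1-10 and work as-is.
Row 2: chart row 2, WS - tiled (columns 1-10): K K K O K / / K K K; work from column 10 back to 1 with K<->P swapped.
Row 3: chart row 1, RS - tile across columns 1-10 and work as-is.
Row 4: chart row 2, WS - tiled (columns 1-10): K K K O K / / K K K; work from column 10 back to 1 with K<->P swapped.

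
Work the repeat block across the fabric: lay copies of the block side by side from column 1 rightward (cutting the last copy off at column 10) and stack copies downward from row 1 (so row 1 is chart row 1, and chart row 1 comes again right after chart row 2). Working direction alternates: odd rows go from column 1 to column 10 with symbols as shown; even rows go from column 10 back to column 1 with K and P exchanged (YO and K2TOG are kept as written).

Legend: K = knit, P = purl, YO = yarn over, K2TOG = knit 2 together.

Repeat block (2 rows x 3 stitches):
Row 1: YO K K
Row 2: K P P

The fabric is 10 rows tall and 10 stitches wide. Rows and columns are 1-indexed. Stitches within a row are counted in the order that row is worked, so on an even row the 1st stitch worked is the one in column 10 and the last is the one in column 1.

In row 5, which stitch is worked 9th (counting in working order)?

Stitch:
K

Derivation:
Row 5 uses chart row ((5-1) mod 2)+1 = 1. Row 5 is odd, so RS.
Chart row 1 tiled across columns 1-10: YO K K YO K K YO K K YO
Right side: take the tiled row as-is (worked left to right from column 1).
Stitch 9 in working order -> K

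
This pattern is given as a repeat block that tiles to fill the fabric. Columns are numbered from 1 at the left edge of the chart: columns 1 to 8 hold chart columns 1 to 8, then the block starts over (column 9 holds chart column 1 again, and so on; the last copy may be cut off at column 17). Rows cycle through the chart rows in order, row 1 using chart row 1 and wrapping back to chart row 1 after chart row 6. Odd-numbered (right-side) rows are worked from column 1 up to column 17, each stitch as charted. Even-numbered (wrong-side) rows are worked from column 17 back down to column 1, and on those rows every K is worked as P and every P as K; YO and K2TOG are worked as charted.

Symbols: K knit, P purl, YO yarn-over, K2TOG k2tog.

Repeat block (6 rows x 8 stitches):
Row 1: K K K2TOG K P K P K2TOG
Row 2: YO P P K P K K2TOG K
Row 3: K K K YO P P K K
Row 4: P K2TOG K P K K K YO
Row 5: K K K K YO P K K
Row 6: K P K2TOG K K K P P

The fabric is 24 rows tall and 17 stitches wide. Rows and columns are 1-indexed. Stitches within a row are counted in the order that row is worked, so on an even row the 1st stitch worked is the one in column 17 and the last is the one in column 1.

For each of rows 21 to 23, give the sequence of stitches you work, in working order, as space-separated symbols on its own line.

Rows as worked:
K K K YO P P K K K K K YO P P K K K
K YO P P P K P K2TOG K YO P P P K P K2TOG K
K K K K YO P K K K K K K YO P K K K

Derivation:
Row 21: chart row 3, RS - tile across columns 1-17 and work as-is.
Row 22: chart row 4, WS - tiled (columns 1-17): P K2TOG K P K K K YO P K2TOG K P K K K YO P; work from column 17 back to 1 with K<->P swapped.
Row 23: chart row 5, RS - tile across columns 1-17 and work as-is.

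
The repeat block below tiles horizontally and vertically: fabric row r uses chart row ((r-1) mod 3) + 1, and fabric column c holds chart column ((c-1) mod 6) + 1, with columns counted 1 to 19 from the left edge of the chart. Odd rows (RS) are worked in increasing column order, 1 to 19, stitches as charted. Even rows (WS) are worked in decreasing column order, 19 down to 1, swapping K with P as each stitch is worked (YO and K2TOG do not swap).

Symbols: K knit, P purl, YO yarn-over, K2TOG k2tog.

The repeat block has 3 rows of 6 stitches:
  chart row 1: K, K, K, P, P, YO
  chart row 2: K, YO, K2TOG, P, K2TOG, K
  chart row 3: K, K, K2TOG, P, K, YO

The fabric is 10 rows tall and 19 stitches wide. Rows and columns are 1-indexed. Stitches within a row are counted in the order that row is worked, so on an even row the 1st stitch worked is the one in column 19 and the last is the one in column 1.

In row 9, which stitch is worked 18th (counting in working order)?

== STITCH ==
YO

Derivation:
For row 9: chart row = ((9-1) mod 3) + 1 = 3; this is a RS (odd) row.
Chart row 3 tiled across columns 1-19: K K K2TOG P K YO K K K2TOG P K YO K K K2TOG P K YO K
Right side: take the tiled row as-is (worked left to right from column 1).
The 18th stitch worked is YO.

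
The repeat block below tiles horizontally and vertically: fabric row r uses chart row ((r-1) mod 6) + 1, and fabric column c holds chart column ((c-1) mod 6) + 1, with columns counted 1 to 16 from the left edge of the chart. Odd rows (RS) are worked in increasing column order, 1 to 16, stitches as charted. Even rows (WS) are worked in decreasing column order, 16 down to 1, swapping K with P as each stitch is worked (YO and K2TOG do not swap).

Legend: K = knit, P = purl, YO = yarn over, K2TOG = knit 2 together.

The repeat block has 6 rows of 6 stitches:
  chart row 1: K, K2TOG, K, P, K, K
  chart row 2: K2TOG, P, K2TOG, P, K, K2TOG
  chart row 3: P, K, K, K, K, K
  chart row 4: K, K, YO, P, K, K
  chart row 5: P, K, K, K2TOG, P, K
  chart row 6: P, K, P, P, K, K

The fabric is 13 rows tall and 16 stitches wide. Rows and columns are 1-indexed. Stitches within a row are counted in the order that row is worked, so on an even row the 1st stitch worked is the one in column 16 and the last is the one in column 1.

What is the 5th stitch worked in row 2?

Row 2 uses chart row ((2-1) mod 6)+1 = 2. Row 2 is even, so WS.
Chart row 2 tiled across columns 1-16: K2TOG P K2TOG P K K2TOG K2TOG P K2TOG P K K2TOG K2TOG P K2TOG P
WS: work from column 16 back to column 1 (reverse the tiled row), swapping K<->P (YO and K2TOG unchanged).
Row 2 as worked: K K2TOG K K2TOG K2TOG P K K2TOG K K2TOG K2TOG P K K2TOG K K2TOG
Stitch 5 in working order -> K2TOG

== STITCH ==
K2TOG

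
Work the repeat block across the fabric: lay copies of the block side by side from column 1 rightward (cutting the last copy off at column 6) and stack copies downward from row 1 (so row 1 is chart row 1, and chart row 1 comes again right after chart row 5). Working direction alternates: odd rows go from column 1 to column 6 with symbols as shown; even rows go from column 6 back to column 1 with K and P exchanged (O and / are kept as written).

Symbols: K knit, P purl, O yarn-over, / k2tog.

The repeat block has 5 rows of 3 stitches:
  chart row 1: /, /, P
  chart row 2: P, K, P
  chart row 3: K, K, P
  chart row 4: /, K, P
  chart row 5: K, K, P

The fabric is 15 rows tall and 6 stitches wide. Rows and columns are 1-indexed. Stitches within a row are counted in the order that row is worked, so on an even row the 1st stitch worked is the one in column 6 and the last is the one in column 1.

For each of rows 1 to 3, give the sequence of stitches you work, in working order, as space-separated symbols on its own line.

Row 1: chart row 1, RS - tile across columns 1-6 and work as-is.
Row 2: chart row 2, WS - tiled (columns 1-6): P K P P K P; work from column 6 back to 1 with K<->P swapped.
Row 3: chart row 3, RS - tile across columns 1-6 and work as-is.

Rows as worked:
/ / P / / P
K P K K P K
K K P K K P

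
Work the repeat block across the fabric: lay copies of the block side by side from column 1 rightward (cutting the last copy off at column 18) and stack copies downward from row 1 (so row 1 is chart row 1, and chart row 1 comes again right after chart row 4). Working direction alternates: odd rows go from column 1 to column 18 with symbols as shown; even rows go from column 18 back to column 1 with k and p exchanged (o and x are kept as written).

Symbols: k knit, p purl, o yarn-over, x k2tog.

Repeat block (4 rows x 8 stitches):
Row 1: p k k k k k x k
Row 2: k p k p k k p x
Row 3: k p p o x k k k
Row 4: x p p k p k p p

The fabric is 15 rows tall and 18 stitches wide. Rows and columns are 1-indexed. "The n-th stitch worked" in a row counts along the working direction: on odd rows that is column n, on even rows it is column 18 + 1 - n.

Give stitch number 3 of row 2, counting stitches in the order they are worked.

Result:
x

Derivation:
For row 2: chart row = ((2-1) mod 4) + 1 = 2; this is a WS (even) row.
Chart row 2 tiled across columns 1-18: k p k p k k p x k p k p k k p x k p
Wrong side: read the tiled row from column 18 down to 1 and exchange k with p (leave o, x).
Row 2 as worked: k p x k p p k p k p x k p p k p k p
The 3rd stitch worked is x.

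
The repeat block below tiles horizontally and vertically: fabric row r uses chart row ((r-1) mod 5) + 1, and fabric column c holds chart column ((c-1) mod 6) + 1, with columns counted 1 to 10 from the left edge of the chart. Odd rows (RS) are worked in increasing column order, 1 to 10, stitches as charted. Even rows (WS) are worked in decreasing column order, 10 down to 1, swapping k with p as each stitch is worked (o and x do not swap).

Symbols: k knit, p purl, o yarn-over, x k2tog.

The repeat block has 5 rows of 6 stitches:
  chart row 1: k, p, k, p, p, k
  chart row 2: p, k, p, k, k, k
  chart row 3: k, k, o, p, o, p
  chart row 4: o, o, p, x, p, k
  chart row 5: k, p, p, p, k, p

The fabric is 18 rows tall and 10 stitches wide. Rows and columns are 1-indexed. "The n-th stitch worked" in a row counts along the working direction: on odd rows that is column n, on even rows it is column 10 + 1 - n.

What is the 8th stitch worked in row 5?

Row 5 uses chart row ((5-1) mod 5)+1 = 5. Row 5 is odd, so RS.
Chart row 5 tiled across columns 1-10: k p p p k p k p p p
RS: work column 1 to column 10, symbols as charted — the tiled row is the row as worked.
Counting 8 along the worked row gives p.

Result:
p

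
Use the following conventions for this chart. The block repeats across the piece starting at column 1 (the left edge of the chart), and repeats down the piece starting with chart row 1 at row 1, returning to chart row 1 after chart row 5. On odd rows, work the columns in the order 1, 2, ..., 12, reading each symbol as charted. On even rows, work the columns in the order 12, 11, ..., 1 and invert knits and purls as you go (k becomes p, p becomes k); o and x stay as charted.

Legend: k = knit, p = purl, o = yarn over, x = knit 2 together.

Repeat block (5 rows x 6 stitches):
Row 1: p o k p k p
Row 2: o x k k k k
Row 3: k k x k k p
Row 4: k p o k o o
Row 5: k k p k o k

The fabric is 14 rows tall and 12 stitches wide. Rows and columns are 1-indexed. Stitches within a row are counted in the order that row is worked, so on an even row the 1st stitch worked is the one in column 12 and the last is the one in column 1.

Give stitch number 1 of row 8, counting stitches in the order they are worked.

Row 8 uses chart row ((8-1) mod 5)+1 = 3. Row 8 is even, so WS.
Chart row 3 tiled across columns 1-12: k k x k k p k k x k k p
WS row: flip the tiled sequence (start at column 12) and apply k<->p; o and x stay.
Row 8 as worked: k p p x p p k p p x p p
The 1st stitch worked is k.

Result:
k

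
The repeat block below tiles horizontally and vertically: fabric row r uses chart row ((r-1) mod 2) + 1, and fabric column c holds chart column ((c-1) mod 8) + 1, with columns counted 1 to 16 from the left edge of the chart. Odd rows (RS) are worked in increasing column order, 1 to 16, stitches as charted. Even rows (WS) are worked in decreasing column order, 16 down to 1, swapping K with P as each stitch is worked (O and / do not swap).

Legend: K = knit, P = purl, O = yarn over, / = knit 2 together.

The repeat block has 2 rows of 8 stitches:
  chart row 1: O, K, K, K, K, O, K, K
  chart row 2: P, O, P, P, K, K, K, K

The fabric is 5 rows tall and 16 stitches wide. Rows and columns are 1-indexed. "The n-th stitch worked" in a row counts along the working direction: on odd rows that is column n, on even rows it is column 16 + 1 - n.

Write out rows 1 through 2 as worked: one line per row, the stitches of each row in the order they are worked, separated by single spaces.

Rows as worked:
O K K K K O K K O K K K K O K K
P P P P K K O K P P P P K K O K

Derivation:
Row 1: chart row 1, RS - tile across columns 1-16 and work as-is.
Row 2: chart row 2, WS - tiled (columns 1-16): P O P P K K K K P O P P K K K K; work from column 16 back to 1 with K<->P swapped.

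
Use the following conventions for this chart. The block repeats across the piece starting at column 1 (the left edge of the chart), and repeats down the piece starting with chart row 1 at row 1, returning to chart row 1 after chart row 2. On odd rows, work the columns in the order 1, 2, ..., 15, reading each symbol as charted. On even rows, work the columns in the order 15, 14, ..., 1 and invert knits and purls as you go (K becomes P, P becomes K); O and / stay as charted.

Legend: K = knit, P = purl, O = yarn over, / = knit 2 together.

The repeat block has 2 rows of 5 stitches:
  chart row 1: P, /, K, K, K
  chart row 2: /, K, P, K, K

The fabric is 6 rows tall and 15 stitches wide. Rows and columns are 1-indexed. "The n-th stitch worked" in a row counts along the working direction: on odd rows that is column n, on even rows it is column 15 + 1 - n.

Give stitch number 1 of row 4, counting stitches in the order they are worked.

Result:
P

Derivation:
Row 4 uses chart row ((4-1) mod 2)+1 = 2. Row 4 is even, so WS.
Chart row 2 tiled across columns 1-15: / K P K K / K P K K / K P K K
Wrong side: read the tiled row from column 15 down to 1 and exchange K with P (leave O, /).
Row 4 as worked: P P K P / P P K P / P P K P /
The 1st stitch worked is P.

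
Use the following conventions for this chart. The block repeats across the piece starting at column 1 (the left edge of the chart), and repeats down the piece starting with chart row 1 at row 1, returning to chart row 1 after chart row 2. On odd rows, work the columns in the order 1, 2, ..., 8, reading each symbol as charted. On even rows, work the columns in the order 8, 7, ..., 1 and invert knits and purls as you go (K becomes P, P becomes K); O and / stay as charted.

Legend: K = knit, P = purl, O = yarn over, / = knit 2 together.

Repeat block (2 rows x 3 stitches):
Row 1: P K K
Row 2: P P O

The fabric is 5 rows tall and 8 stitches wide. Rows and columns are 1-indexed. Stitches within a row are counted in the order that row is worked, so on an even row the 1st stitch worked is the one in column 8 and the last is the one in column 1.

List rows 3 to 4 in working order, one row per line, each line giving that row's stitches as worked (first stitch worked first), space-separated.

Row 3: chart row 1, RS - tile across columns 1-8 and work as-is.
Row 4: chart row 2, WS - tiled (columns 1-8): P P O P P O P P; work from column 8 back to 1 with K<->P swapped.

== ROWS AS WORKED ==
P K K P K K P K
K K O K K O K K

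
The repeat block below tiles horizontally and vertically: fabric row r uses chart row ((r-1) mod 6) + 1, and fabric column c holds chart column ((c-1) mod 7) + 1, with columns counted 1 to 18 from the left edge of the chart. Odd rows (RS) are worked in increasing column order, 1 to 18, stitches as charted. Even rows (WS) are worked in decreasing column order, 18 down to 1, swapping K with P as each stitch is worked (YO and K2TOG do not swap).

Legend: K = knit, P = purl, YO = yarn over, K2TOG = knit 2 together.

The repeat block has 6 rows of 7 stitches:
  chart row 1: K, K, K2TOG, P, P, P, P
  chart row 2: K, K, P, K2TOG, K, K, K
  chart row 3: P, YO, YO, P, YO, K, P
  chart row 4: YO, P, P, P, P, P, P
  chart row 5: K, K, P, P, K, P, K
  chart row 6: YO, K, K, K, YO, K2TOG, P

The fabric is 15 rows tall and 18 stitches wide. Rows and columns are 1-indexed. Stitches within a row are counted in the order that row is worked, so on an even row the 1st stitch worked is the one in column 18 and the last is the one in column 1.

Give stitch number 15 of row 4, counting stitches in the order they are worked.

== STITCH ==
K

Derivation:
Row 4: (4-1) mod 6 = 3, so use chart row 4. Even row -> WS.
Chart row 4 tiled across columns 1-18: YO P P P P P P YO P P P P P P YO P P P
WS: work from column 18 back to column 1 (reverse the tiled row), swapping K<->P (YO and K2TOG unchanged).
Row 4 as worked: K K K YO K K K K K K YO K K K K K K YO
Counting 15 along the worked row gives K.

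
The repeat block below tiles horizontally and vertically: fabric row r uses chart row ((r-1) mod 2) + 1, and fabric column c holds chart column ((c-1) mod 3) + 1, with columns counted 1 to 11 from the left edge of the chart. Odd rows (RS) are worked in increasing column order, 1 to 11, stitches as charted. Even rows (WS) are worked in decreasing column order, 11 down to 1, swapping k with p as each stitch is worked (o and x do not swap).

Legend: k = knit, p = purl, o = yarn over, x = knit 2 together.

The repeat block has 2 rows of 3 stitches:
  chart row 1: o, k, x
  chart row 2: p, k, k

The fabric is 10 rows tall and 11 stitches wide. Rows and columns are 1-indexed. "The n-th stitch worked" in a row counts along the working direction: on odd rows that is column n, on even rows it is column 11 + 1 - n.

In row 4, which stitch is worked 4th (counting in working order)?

Row 4 uses chart row ((4-1) mod 2)+1 = 2. Row 4 is even, so WS.
Chart row 2 tiled across columns 1-11: p k k p k k p k k p k
Wrong side: read the tiled row from column 11 down to 1 and exchange k with p (leave o, x).
Row 4 as worked: p k p p k p p k p p k
Stitch 4 in working order -> p

== STITCH ==
p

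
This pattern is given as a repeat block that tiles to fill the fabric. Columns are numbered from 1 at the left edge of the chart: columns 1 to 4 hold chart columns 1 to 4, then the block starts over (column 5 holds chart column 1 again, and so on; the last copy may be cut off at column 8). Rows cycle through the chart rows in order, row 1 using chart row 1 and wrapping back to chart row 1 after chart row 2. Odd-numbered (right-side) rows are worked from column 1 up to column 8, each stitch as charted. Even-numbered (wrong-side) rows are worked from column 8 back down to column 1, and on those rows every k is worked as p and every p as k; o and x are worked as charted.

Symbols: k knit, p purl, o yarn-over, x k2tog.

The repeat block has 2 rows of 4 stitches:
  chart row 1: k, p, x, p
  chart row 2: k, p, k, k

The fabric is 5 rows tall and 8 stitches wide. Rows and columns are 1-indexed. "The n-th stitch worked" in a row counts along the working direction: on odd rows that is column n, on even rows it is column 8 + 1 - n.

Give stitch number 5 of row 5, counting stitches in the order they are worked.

== STITCH ==
k

Derivation:
Row 5 uses chart row ((5-1) mod 2)+1 = 1. Row 5 is odd, so RS.
Chart row 1 tiled across columns 1-8: k p x p k p x p
RS row: no reversal, no swap; stitch n worked = column n.
Stitch 5 in working order -> k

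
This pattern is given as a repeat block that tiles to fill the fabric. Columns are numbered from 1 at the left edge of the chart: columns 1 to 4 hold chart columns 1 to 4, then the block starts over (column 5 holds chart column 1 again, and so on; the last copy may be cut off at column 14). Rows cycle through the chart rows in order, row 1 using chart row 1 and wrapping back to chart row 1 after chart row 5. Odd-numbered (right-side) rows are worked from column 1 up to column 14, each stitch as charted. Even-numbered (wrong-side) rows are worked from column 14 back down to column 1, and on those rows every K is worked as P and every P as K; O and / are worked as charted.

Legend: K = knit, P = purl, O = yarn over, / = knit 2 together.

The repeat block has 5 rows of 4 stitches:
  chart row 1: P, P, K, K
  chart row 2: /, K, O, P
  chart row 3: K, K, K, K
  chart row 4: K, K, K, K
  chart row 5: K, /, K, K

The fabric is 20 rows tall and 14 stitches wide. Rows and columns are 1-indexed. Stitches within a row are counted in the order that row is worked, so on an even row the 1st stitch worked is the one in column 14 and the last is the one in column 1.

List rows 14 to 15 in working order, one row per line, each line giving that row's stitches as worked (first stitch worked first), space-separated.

Row 14: chart row 4, WS - tiled (columns 1-14): K K K K K K K K K K K K K K; work from column 14 back to 1 with K<->P swapped.
Row 15: chart row 5, RS - tile across columns 1-14 and work as-is.

Result:
P P P P P P P P P P P P P P
K / K K K / K K K / K K K /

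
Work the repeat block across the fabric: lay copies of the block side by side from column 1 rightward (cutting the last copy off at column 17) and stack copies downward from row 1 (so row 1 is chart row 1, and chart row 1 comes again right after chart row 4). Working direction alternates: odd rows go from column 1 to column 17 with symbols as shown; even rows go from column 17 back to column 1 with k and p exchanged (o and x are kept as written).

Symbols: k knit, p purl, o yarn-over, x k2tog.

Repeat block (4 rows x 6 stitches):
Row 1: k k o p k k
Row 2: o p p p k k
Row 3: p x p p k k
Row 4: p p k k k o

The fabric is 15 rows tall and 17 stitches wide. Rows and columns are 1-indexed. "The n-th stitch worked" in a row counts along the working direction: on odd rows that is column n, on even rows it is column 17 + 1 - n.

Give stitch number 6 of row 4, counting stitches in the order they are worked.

Stitch:
o

Derivation:
For row 4: chart row = ((4-1) mod 4) + 1 = 4; this is a WS (even) row.
Chart row 4 tiled across columns 1-17: p p k k k o p p k k k o p p k k k
WS: work from column 17 back to column 1 (reverse the tiled row), swapping k<->p (o and x unchanged).
Row 4 as worked: p p p k k o p p p k k o p p p k k
The 6th stitch worked is o.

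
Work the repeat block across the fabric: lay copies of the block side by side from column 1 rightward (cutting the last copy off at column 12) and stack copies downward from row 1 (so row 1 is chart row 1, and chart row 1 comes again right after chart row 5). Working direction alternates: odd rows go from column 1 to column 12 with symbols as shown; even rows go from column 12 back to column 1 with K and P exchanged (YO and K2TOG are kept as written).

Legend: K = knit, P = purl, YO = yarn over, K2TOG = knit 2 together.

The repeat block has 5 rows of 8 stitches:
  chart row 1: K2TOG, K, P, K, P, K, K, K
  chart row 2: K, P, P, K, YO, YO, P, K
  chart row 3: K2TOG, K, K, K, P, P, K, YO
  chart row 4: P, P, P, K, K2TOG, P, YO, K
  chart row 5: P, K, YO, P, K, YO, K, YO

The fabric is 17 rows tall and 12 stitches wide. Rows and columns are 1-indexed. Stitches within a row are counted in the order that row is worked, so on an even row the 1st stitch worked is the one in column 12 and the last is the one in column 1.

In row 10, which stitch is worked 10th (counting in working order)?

Row 10 uses chart row ((10-1) mod 5)+1 = 5. Row 10 is even, so WS.
Chart row 5 tiled across columns 1-12: P K YO P K YO K YO P K YO P
Wrong side: read the tiled row from column 12 down to 1 and exchange K with P (leave YO, K2TOG).
Row 10 as worked: K YO P K YO P YO P K YO P K
Stitch 10 in working order -> YO

Result:
YO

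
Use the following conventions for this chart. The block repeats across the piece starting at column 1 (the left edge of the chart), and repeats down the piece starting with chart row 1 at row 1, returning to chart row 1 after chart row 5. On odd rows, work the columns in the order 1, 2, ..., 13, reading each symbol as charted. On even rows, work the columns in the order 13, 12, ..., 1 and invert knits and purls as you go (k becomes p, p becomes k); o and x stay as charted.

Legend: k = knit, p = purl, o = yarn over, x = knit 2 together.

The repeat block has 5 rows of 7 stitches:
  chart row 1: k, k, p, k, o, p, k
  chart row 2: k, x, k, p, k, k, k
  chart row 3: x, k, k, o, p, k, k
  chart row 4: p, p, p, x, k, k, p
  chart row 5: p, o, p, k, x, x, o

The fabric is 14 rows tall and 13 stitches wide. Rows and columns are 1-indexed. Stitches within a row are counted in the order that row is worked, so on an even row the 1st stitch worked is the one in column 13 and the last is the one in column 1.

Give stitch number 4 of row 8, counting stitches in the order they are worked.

Row 8 uses chart row ((8-1) mod 5)+1 = 3. Row 8 is even, so WS.
Chart row 3 tiled across columns 1-13: x k k o p k k x k k o p k
WS: work from column 13 back to column 1 (reverse the tiled row), swapping k<->p (o and x unchanged).
Row 8 as worked: p k o p p x p p k o p p x
Counting 4 along the worked row gives p.

== STITCH ==
p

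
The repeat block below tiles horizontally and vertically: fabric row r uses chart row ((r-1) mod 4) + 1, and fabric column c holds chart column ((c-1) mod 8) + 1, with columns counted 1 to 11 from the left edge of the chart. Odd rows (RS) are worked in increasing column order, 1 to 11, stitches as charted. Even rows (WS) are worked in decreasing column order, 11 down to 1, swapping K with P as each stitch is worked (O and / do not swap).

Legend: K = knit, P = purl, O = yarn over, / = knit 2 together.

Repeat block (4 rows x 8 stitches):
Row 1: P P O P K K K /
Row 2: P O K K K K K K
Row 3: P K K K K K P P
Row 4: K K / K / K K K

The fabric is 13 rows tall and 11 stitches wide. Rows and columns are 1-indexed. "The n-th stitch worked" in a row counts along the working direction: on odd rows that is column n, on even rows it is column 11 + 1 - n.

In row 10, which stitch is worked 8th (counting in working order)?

Result:
P

Derivation:
For row 10: chart row = ((10-1) mod 4) + 1 = 2; this is a WS (even) row.
Chart row 2 tiled across columns 1-11: P O K K K K K K P O K
WS: work from column 11 back to column 1 (reverse the tiled row), swapping K<->P (O and / unchanged).
Row 10 as worked: P O K P P P P P P O K
The 8th stitch worked is P.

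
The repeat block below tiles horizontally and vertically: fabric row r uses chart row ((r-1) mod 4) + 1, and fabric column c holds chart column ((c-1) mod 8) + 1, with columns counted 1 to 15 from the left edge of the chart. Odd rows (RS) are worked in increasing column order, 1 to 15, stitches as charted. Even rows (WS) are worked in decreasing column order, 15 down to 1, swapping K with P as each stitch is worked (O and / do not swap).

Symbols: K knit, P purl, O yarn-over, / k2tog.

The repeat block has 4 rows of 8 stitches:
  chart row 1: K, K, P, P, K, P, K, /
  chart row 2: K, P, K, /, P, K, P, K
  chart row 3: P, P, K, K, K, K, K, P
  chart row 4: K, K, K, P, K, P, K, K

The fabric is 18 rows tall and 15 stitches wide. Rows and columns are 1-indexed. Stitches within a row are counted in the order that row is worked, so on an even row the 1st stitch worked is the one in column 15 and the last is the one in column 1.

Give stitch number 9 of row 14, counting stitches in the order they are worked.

For row 14: chart row = ((14-1) mod 4) + 1 = 2; this is a WS (even) row.
Chart row 2 tiled across columns 1-15: K P K / P K P K K P K / P K P
WS: work from column 15 back to column 1 (reverse the tiled row), swapping K<->P (O and / unchanged).
Row 14 as worked: K P K / P K P P K P K / P K P
The 9th stitch worked is K.

== STITCH ==
K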